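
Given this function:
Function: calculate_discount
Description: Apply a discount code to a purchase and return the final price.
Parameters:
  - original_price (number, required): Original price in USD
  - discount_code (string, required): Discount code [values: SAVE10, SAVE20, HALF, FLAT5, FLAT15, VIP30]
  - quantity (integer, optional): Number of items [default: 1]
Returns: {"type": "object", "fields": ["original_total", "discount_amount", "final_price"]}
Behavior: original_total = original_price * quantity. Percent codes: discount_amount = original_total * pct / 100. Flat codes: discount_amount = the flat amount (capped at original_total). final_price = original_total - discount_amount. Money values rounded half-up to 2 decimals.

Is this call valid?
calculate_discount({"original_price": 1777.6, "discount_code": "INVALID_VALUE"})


Checking parameter values...
Parameter 'discount_code' has value 'INVALID_VALUE' not in allowed: SAVE10, SAVE20, HALF, FLAT5, FLAT15, VIP30
Invalid - 'discount_code' must be one of SAVE10, SAVE20, HALF, FLAT5, FLAT15, VIP30


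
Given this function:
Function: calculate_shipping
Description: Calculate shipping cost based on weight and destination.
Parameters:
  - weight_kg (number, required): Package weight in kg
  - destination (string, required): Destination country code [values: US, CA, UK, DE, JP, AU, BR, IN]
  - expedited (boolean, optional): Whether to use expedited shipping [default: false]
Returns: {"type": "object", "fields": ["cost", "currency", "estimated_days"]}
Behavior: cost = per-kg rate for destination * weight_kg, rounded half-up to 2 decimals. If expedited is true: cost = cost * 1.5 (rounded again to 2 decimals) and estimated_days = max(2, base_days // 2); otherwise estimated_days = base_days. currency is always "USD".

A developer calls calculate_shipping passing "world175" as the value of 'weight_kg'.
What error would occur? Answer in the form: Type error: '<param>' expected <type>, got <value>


Spec: 'weight_kg' is declared as number; "world175" is a string.
Type error: 'weight_kg' expected number, got "world175"


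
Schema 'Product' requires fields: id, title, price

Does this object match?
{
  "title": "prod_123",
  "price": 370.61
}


Checking required fields...
Missing: id
Invalid - missing required field 'id'


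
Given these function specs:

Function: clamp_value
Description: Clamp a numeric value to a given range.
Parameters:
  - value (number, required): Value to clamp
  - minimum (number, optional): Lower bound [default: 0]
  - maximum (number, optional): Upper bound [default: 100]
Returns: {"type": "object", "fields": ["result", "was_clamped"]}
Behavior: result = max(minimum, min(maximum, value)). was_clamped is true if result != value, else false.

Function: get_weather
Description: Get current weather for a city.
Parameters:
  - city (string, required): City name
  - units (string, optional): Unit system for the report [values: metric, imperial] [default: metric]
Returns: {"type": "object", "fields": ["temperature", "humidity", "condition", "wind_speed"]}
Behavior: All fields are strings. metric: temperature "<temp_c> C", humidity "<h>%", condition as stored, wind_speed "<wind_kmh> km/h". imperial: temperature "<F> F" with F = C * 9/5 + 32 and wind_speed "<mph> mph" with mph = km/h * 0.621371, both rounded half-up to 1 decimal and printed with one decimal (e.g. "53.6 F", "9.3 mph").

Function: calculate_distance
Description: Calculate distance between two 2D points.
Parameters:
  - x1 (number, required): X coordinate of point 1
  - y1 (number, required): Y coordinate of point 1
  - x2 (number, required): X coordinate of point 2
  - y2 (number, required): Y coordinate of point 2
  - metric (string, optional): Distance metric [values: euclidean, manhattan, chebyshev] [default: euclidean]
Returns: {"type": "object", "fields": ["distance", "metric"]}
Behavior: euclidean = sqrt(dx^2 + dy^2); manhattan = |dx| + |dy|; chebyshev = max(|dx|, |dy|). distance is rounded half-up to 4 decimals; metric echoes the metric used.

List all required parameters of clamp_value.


Parameters of clamp_value and their required/optional flag:
  value: required
  minimum: optional
  maximum: optional
value


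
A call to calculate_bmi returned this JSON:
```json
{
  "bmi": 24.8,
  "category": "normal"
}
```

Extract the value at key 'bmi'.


24.8


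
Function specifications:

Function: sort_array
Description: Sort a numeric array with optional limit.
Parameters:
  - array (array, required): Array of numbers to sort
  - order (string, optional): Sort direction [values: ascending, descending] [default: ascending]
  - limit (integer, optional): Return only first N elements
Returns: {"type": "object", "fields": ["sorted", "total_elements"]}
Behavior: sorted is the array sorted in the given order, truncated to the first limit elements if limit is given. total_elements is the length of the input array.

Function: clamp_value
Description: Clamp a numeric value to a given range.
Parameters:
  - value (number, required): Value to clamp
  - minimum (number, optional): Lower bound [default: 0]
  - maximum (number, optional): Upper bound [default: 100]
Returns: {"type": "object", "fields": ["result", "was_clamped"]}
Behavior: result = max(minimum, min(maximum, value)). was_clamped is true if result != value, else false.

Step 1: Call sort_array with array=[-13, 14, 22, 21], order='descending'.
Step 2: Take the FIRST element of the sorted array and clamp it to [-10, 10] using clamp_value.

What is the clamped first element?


Step 1: sort_array(order=descending)
  sorted: [22, 21, 14, -13]
  -> first element = 22
Step 2: clamp_value(value=22, minimum=-10, maximum=10)
  result = max(-10, min(10, 22)) = max(-10, 10) = 10
  was_clamped = (10 != 22) = true
  -> result = 10
10


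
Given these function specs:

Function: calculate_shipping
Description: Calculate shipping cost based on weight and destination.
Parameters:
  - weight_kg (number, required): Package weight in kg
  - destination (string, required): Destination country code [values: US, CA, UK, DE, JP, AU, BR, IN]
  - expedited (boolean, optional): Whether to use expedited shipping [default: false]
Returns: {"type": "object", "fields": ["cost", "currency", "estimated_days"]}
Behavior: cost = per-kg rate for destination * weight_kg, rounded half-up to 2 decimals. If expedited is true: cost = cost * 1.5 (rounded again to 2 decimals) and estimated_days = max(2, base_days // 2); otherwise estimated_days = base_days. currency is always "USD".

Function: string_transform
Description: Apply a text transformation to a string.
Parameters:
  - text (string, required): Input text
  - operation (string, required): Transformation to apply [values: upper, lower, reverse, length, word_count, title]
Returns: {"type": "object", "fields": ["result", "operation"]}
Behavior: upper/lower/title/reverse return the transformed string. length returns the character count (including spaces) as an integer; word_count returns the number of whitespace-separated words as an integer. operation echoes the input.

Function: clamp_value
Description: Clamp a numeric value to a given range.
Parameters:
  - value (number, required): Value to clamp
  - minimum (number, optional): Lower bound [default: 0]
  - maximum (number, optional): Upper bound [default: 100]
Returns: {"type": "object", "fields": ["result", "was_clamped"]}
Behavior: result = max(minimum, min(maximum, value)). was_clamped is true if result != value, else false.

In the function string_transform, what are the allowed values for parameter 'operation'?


The string_transform spec declares:
  - operation (string, required): Transformation to apply [values: upper, lower, reverse, length, word_count, title]
Allowed values:
upper, lower, reverse, length, word_count, title


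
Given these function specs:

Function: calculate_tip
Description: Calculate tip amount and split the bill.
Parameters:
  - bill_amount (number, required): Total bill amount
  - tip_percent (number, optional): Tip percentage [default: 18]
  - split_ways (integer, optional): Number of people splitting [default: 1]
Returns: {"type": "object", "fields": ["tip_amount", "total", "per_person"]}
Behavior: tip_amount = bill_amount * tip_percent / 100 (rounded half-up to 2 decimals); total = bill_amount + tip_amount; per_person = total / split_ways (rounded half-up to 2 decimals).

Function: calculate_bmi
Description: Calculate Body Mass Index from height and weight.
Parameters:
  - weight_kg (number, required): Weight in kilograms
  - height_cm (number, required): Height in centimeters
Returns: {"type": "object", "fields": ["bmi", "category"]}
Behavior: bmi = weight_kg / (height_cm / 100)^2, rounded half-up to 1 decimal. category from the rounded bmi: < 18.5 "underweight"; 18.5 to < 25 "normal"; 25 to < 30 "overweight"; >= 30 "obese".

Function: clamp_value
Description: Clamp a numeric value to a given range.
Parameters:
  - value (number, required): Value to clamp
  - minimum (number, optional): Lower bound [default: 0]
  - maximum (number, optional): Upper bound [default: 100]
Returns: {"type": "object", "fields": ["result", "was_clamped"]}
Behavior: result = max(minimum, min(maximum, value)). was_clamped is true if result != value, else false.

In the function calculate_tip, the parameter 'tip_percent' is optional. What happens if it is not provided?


The calculate_tip spec declares:
  - tip_percent (number, optional): Tip percentage [default: 18]
It defaults to 18


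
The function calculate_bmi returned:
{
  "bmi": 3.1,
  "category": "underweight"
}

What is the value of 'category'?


underweight


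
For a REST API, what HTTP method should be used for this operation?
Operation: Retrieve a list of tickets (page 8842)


GET = read, POST = create, PUT = update/replace, DELETE = remove
This operation is a read.
GET


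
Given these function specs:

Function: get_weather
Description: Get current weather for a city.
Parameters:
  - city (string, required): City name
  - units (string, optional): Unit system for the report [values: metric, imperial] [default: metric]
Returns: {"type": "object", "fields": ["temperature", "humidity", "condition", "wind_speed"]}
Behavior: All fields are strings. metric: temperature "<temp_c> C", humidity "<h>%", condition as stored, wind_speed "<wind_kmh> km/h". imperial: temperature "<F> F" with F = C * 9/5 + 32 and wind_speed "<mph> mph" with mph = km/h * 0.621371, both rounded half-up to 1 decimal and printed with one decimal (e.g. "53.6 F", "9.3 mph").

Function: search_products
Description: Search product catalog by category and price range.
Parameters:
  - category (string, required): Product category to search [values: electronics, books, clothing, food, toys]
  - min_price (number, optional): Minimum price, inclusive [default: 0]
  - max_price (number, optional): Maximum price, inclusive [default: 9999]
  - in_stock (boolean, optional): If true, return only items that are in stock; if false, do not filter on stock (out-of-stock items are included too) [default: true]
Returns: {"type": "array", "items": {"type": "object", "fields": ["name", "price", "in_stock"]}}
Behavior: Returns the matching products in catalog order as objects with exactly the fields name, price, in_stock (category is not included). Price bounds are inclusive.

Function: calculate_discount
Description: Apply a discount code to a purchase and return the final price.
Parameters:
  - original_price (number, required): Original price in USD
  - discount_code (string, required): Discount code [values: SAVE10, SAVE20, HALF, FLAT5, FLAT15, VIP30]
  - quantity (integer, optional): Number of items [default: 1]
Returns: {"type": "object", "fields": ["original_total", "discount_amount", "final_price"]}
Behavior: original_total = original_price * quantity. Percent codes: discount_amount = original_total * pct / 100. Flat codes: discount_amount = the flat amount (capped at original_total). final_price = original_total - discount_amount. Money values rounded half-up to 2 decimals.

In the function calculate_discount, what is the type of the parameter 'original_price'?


The calculate_discount spec declares:
  - original_price (number, required): Original price in USD
Type:
number


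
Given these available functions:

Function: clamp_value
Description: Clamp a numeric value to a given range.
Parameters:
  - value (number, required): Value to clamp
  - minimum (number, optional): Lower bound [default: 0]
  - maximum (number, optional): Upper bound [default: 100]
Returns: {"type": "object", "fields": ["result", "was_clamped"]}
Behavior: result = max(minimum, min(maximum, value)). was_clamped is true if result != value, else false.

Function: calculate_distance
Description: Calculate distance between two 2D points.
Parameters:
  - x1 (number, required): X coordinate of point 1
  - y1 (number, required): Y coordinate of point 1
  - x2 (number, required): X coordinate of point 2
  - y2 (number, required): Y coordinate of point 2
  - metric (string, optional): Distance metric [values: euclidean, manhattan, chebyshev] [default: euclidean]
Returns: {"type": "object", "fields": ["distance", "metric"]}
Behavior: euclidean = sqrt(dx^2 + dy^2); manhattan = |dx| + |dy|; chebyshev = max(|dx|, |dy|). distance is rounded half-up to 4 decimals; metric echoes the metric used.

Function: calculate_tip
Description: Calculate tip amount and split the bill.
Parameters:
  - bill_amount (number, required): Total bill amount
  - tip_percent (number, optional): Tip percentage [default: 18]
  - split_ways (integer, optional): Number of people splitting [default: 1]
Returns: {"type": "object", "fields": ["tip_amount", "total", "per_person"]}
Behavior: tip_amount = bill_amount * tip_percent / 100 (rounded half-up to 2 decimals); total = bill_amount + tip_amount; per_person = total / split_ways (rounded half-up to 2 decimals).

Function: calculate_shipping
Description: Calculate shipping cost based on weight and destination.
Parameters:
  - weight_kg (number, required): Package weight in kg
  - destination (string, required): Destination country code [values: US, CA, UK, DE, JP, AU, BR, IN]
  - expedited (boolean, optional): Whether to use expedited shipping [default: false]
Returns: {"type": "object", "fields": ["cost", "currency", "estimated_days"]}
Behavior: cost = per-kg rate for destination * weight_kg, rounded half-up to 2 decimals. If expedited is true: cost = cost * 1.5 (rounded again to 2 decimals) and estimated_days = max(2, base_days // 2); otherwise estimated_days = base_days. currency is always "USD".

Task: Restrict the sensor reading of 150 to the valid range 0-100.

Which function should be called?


The task needs a function whose description is: Clamp a numeric value to a given range.
clamp_value


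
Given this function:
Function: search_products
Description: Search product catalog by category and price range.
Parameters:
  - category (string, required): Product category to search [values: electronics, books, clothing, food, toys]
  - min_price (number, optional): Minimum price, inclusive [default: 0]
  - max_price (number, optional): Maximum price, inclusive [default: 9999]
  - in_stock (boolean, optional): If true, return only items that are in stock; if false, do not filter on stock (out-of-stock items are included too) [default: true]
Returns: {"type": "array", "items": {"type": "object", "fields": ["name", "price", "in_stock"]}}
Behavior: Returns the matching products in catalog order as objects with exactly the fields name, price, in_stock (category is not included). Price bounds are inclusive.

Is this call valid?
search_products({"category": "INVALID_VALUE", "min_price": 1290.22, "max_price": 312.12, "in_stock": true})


Checking parameter values...
Parameter 'category' has value 'INVALID_VALUE' not in allowed: electronics, books, clothing, food, toys
Invalid - 'category' must be one of electronics, books, clothing, food, toys


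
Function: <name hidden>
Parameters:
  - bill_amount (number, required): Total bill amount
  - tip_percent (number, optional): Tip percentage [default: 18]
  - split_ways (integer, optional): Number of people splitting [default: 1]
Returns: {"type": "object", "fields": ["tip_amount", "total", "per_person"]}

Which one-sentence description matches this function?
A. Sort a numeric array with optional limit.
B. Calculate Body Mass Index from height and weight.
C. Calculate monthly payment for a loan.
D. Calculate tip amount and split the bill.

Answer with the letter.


Parameters bill_amount, tip_percent, split_ways and return ["tip_amount", "total", "per_person"] fit: Calculate tip amount and split the bill.
D


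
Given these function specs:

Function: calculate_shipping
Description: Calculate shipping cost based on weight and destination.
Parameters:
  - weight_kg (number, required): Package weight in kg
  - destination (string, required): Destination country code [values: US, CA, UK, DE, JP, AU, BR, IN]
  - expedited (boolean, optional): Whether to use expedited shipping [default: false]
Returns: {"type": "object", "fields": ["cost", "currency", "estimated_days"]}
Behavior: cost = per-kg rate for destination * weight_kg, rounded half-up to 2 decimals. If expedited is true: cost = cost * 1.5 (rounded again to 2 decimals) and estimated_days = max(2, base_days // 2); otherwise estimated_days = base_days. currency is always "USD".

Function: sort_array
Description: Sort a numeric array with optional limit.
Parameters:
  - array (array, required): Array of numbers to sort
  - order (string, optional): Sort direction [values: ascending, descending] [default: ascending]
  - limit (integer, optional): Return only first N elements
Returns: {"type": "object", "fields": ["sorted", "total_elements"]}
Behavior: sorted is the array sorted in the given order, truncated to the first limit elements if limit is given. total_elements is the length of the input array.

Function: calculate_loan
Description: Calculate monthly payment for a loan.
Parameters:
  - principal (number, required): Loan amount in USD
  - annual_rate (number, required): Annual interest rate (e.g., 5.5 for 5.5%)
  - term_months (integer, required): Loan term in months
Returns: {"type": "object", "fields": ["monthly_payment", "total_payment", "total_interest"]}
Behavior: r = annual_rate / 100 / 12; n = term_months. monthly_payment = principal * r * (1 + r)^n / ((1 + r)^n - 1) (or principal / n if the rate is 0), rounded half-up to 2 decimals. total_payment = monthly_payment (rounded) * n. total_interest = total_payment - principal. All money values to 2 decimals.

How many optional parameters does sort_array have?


Parameters of sort_array: array (required), order (optional), limit (optional)
Optional count:
2


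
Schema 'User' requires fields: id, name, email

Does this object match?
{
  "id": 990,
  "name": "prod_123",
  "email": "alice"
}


Checking required fields... All present.
Valid - all required fields present


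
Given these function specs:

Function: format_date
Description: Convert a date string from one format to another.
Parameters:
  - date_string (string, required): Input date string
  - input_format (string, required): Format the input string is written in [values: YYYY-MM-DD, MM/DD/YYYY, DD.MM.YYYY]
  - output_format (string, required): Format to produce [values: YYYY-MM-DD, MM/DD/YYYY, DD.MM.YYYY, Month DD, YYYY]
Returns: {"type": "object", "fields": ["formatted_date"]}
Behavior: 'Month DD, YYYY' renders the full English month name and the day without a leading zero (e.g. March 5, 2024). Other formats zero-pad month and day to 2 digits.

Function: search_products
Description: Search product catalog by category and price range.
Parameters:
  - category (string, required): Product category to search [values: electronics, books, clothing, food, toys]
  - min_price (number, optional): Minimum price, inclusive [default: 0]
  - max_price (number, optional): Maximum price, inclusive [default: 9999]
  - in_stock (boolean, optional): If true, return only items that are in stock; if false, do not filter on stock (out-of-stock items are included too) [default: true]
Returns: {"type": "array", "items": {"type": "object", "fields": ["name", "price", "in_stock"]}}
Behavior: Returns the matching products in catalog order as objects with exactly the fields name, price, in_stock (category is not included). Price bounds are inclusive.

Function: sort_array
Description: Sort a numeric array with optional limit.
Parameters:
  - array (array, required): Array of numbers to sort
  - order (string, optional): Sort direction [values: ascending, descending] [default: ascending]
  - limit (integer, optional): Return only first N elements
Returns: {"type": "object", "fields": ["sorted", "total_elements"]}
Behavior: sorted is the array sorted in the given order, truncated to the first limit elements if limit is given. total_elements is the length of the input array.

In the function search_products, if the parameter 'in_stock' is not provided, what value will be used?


The search_products spec declares:
  - in_stock (boolean, optional): If true, return only items that are in stock; if false, do not filter on stock (out-of-stock items are included too) [default: true]
Default:
true


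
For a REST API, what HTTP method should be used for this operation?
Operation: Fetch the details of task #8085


GET = read, POST = create, PUT = update/replace, DELETE = remove
This operation is a read.
GET


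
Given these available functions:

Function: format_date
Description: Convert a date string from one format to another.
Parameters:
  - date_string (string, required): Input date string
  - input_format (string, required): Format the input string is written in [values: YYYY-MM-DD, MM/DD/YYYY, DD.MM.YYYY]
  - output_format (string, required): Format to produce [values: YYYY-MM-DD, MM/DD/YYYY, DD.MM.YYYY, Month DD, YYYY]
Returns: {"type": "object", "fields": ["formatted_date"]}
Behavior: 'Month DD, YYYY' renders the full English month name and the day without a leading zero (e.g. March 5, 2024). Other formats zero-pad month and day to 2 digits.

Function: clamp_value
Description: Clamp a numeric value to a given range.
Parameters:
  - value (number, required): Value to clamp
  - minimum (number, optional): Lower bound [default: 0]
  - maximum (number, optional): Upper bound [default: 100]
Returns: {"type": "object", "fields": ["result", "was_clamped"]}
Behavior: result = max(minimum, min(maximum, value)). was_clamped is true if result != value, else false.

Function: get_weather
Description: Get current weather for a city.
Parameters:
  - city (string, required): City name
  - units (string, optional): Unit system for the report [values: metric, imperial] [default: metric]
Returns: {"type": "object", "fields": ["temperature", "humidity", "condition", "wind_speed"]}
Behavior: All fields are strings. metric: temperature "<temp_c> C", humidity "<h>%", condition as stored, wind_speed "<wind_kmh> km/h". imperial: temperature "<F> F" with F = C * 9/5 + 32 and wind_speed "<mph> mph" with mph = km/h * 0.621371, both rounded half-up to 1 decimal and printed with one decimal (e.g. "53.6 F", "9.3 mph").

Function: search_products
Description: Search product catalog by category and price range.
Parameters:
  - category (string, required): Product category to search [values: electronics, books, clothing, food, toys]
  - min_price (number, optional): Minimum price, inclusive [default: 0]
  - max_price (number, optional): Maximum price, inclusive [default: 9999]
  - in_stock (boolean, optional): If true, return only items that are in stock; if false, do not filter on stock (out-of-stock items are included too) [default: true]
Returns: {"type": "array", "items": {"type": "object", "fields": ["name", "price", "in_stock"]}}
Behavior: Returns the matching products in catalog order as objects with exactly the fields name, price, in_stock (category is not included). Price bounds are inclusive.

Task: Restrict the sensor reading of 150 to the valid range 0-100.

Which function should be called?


The task needs a function whose description is: Clamp a numeric value to a given range.
clamp_value


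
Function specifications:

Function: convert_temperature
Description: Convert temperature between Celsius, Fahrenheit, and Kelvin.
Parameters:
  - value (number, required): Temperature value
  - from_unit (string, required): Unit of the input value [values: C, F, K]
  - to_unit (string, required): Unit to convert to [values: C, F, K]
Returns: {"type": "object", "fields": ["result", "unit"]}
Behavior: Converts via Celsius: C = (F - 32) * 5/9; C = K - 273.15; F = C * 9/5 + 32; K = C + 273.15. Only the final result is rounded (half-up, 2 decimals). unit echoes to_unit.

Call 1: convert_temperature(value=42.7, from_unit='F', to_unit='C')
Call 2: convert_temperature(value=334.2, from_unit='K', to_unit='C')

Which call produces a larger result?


Call 1:
  To C: (42.7 - 32) * 5/9 = 5.944444
  Target is C: 5.944444
  Round to 2 decimals: 5.94
  -> 5.94 C
Call 2:
  To C: 334.2 - 273.15 = 61.05
  Target is C: 61.05
  Round to 2 decimals: 61.05
  -> 61.05 C
Call 2 (61.05 C)


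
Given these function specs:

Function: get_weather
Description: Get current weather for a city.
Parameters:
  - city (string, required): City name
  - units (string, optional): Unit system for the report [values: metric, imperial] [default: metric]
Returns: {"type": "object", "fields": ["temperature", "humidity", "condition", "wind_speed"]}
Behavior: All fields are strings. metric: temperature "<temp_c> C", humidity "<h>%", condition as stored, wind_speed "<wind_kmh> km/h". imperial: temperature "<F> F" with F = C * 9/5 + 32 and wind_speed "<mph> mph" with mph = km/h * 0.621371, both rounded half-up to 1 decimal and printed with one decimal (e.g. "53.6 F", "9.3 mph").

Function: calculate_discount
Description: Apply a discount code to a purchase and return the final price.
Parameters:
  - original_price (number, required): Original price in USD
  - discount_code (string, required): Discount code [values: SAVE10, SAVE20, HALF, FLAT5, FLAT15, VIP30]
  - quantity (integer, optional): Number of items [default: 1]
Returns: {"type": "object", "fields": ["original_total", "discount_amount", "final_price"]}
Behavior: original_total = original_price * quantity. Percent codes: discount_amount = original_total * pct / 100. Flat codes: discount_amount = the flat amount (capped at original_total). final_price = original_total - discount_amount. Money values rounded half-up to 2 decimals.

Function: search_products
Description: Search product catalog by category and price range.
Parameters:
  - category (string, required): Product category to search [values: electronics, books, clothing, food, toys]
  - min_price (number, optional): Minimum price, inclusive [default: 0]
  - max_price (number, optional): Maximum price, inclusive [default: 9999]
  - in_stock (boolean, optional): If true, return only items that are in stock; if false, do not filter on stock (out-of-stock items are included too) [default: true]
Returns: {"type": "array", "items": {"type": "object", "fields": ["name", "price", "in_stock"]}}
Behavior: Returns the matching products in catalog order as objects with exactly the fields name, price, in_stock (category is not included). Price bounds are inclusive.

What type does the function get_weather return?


The get_weather spec declares Returns: {"type": "object", "fields": ["temperature", "humidity", "condition", "wind_speed"]}
Type:
object


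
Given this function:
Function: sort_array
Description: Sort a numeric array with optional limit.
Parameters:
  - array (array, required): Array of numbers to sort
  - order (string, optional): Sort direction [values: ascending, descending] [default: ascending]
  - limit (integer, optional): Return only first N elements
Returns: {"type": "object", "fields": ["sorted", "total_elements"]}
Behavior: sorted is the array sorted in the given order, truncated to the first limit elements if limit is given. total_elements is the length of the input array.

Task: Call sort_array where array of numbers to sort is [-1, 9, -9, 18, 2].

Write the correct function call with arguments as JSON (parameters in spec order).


Mapping each described value to its parameter name:
  'Array of numbers to sort' -> array = [-1, 9, -9, 18, 2]
sort_array({"array": [-1, 9, -9, 18, 2]})


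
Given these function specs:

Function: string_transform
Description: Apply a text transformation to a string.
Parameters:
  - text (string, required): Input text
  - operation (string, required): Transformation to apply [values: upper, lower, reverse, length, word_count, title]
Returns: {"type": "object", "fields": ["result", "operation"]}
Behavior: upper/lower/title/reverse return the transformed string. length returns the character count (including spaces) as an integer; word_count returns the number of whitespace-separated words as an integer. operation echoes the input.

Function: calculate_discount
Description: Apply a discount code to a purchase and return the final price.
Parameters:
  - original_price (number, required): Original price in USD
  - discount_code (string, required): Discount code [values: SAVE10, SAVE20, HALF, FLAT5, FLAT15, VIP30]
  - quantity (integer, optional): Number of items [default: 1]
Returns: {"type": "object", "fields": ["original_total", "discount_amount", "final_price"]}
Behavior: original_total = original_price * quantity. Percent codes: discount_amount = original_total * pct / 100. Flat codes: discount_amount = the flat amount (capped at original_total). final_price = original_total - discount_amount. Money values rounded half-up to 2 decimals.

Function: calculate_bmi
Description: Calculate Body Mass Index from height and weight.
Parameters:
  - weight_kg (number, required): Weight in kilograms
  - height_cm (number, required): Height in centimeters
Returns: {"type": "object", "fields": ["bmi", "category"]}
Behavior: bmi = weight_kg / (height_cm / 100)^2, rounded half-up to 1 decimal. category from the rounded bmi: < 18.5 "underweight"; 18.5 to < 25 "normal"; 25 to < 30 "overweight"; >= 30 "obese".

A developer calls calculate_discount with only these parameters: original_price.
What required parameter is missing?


Required parameters: original_price, discount_code
Provided: original_price
Missing: discount_code
discount_code


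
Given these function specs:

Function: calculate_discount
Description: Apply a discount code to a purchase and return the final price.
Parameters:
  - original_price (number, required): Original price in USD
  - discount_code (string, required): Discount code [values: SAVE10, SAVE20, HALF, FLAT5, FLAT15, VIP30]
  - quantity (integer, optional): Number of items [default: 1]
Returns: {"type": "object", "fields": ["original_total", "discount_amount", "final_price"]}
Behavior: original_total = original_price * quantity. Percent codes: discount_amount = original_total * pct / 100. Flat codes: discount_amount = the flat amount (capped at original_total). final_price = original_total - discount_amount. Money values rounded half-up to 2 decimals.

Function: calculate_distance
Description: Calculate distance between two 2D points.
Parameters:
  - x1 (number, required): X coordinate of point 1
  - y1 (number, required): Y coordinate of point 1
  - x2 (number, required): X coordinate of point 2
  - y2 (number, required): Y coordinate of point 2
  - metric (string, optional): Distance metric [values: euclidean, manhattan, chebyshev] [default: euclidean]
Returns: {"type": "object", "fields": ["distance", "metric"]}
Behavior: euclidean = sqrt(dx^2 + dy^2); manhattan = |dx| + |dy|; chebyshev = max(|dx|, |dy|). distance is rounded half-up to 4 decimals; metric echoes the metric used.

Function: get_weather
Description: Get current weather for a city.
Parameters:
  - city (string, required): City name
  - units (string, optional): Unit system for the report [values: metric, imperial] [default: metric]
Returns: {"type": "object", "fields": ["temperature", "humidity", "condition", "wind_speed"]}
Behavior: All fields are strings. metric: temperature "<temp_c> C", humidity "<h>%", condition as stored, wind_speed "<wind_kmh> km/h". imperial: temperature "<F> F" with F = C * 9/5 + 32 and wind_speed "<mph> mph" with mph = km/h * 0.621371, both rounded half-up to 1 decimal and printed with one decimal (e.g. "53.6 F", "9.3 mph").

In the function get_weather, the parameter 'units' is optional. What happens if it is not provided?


The get_weather spec declares:
  - units (string, optional): Unit system for the report [values: metric, imperial] [default: metric]
It defaults to metric


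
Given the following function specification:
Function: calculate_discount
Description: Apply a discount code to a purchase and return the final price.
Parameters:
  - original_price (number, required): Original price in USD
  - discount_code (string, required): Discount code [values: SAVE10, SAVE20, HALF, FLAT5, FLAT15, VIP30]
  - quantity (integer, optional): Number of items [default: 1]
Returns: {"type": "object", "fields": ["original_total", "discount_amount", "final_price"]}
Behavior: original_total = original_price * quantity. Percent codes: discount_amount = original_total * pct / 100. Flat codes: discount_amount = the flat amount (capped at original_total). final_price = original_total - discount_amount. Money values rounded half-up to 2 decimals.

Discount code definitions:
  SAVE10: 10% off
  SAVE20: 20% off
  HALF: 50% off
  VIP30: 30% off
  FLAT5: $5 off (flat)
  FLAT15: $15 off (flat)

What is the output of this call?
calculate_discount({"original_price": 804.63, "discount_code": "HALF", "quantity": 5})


original_total = 804.63 * 5 = 4023.15
HALF = 50% off: discount_amount = 4023.15 * 50/100 = 2011.575 -> 2011.58
final_price = 4023.15 - 2011.58 = 2011.57
Output:
{"original_total": 4023.15, "discount_amount": 2011.58, "final_price": 2011.57}


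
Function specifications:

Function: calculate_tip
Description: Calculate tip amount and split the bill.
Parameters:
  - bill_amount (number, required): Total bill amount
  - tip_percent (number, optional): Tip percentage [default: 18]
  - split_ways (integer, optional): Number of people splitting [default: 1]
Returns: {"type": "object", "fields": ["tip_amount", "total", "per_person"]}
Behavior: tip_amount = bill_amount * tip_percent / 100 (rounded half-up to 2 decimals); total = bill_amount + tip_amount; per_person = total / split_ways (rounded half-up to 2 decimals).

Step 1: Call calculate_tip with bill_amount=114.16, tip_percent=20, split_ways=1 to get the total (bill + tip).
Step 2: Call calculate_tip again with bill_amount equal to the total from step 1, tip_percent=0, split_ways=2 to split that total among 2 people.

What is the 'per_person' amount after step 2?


Step 1: calculate_tip(bill_amount=114.16, tip_percent=20, split_ways=1)
  tip_amount = 114.16 * 20/100 = 22.832 -> 22.83
  total = 114.16 + 22.83 = 136.99
  per_person = 136.99 / 1 = 136.99 -> 136.99
  -> total = 136.99
Step 2: calculate_tip(bill_amount=136.99, tip_percent=0, split_ways=2)
  tip_amount = 136.99 * 0/100 = 0 -> 0.00
  total = 136.99 + 0.00 = 136.99
  per_person = 136.99 / 2 = 68.495 -> 68.50
  -> per_person = 68.50
$68.50


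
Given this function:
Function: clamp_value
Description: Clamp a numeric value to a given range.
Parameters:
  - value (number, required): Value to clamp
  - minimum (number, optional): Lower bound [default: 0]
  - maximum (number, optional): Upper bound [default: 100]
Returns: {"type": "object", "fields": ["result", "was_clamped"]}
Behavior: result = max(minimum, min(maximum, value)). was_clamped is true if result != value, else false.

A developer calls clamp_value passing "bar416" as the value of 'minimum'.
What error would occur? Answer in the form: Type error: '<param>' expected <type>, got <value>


Spec: 'minimum' is declared as number; "bar416" is a string.
Type error: 'minimum' expected number, got "bar416"


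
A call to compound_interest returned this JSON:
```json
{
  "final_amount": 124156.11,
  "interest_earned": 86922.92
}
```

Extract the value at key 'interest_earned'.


86922.92


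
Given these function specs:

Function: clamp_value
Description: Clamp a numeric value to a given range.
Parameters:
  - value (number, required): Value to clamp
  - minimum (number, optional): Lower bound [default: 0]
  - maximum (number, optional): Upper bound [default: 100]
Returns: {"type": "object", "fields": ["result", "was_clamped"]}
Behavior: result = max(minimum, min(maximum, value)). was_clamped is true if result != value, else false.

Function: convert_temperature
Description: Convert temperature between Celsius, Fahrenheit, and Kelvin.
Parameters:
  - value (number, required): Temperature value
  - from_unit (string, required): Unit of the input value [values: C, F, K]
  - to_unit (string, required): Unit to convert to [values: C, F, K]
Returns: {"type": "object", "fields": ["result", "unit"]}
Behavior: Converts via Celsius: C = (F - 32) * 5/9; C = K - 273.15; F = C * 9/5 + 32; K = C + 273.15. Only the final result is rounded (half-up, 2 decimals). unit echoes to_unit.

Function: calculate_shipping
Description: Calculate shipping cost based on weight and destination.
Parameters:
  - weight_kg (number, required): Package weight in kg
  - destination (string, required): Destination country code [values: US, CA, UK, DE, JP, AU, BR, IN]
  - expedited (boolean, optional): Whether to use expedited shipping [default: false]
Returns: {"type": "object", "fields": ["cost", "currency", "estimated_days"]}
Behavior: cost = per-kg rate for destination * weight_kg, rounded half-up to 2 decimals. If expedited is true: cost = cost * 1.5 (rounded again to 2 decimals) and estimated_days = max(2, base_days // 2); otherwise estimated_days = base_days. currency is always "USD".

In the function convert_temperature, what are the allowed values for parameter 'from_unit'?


The convert_temperature spec declares:
  - from_unit (string, required): Unit of the input value [values: C, F, K]
Allowed values:
C, F, K


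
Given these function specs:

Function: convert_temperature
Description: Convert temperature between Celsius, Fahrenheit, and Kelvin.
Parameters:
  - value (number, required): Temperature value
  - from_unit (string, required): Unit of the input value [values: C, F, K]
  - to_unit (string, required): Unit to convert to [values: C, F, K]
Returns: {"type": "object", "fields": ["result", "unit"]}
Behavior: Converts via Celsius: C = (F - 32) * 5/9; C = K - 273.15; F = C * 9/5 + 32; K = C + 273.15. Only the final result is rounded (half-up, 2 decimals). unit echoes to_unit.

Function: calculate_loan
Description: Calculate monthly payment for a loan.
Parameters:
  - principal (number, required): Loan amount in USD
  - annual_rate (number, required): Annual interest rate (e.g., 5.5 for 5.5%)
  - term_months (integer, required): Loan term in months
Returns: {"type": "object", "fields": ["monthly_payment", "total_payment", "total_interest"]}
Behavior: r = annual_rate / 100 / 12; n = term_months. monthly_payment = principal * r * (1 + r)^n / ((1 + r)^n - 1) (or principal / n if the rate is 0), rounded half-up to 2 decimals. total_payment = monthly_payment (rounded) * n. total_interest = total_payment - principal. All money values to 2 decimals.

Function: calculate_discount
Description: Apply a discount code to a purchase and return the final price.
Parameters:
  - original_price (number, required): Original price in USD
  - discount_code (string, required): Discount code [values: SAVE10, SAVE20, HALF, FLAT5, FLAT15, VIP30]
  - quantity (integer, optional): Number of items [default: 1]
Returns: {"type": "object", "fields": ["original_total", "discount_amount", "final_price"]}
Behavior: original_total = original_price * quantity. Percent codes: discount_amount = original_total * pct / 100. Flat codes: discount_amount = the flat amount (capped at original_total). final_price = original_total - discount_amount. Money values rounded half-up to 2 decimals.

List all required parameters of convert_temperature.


Parameters of convert_temperature and their required/optional flag:
  value: required
  from_unit: required
  to_unit: required
from_unit, to_unit, value


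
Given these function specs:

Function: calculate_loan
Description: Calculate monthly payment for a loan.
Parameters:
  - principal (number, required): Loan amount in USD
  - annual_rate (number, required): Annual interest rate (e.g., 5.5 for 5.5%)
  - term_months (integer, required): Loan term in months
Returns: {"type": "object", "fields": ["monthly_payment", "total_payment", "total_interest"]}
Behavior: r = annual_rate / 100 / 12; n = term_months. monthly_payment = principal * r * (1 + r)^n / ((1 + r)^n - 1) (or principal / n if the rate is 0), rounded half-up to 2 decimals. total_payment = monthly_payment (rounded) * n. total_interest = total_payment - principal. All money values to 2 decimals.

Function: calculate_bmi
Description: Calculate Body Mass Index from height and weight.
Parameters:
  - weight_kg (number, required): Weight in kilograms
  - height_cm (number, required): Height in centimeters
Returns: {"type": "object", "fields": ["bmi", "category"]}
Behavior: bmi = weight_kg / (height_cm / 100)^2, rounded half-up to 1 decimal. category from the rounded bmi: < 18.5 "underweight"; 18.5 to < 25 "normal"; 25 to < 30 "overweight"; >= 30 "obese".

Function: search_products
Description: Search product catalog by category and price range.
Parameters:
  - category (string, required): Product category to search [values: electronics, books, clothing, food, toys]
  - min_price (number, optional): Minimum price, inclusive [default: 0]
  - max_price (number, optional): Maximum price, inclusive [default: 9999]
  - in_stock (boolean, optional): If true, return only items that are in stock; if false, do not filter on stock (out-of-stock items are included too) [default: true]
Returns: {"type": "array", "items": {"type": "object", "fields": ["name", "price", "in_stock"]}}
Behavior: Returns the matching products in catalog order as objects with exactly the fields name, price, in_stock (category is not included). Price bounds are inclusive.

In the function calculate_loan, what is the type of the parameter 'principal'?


The calculate_loan spec declares:
  - principal (number, required): Loan amount in USD
Type:
number
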